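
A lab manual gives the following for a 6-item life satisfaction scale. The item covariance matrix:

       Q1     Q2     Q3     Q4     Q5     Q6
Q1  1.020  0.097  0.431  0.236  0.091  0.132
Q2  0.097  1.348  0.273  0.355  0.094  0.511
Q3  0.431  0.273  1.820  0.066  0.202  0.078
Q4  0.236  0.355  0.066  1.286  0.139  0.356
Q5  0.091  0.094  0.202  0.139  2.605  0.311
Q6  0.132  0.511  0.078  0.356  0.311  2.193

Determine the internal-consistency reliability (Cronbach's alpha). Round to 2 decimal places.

sum of item variances = 1.020 + 1.348 + 1.820 + 1.286 + 2.605 + 2.193 = 10.272
Σ_{i<j} σ_ij = 3.372
σ²_total = 10.272 + 2 × 3.372 = 17.016
α = (k/(k−1))·(1 − sum of item variances/σ²_total) = (6/5)·(1 − 10.272/17.016) = 0.48

Cronbach's alpha = 0.48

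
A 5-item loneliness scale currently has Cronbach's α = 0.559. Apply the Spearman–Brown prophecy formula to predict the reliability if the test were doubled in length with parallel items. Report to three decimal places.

Length factor m = 2
α' = m·α / (1 + (m−1)·α)
   = 2 × 0.559 / (1 + (2 − 1) × 0.559)
   = 1.1180 / 1.5590 = 0.717

predicted reliability = 0.717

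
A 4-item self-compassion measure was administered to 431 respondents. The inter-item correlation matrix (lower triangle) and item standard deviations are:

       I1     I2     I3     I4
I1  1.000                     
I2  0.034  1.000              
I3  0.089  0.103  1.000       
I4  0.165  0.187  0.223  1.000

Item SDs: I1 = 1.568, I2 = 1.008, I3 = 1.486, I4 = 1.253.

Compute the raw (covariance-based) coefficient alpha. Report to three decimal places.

Σσ²ᵢ = 1.568² + 1.008² + 1.486² + 1.253² = 7.2529
Covariances σ_ij = r_ij · s_i · s_j:
  σ(I1,I2) = 0.034 × 1.568 × 1.008 = 0.0537
  σ(I1,I3) = 0.089 × 1.568 × 1.486 = 0.2074
  σ(I1,I4) = 0.165 × 1.568 × 1.253 = 0.3242
  σ(I2,I3) = 0.103 × 1.008 × 1.486 = 0.1543
  σ(I2,I4) = 0.187 × 1.008 × 1.253 = 0.2362
  σ(I3,I4) = 0.223 × 1.486 × 1.253 = 0.4152
σ²_T = Σσ²ᵢ + 2·Σσ_ij = 7.2529 + 2 × 1.3910 = 10.0349
α = (4/3)·(1 − 7.2529/10.0349) = 0.370

α = 0.370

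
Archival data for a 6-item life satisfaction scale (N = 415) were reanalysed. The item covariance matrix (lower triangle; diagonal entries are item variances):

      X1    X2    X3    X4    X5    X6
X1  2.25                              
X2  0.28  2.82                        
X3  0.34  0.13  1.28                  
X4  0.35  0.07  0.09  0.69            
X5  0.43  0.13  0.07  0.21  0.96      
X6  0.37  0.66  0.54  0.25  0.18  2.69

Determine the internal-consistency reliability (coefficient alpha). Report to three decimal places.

Σσᵢ² = 2.25 + 2.82 + 1.28 + 0.69 + 0.96 + 2.69 = 10.69
Sum of the distinct covariances = 4.10
Var(T) = 10.69 + 2 × 4.10 = 18.89
α = (k/(k−1))·(1 − Σσᵢ²/Var(T)) = (6/5)·(1 − 10.69/18.89) = 0.521

α = 0.521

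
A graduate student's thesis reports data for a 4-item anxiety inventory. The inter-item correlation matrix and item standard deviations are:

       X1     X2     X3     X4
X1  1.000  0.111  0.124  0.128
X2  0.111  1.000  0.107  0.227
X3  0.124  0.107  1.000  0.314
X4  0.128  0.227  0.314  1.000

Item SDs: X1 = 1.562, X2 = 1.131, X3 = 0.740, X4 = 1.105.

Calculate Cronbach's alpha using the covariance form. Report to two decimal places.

Σσ²ᵢ = 1.562² + 1.131² + 0.740² + 1.105² = 5.4876
Covariances σ_ij = r_ij · s_i · s_j:
  σ(X1,X2) = 0.111 × 1.562 × 1.131 = 0.1961
  σ(X1,X3) = 0.124 × 1.562 × 0.740 = 0.1433
  σ(X1,X4) = 0.128 × 1.562 × 1.105 = 0.2209
  σ(X2,X3) = 0.107 × 1.131 × 0.740 = 0.0896
  σ(X2,X4) = 0.227 × 1.131 × 1.105 = 0.2837
  σ(X3,X4) = 0.314 × 0.740 × 1.105 = 0.2568
σ²_T = Σσ²ᵢ + 2·Σσ_ij = 5.4876 + 2 × 1.1904 = 7.8684
α = (4/3)·(1 − 5.4876/7.8684) = 0.40

Cronbach's alpha = 0.40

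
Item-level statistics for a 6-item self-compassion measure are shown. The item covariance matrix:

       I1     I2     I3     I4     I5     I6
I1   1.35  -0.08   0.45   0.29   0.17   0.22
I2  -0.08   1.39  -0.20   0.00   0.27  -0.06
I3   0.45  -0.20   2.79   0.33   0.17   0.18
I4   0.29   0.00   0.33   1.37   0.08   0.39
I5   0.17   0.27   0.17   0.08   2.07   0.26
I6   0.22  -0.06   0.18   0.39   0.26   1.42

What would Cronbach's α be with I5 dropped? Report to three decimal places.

Remaining items: I1, I2, I3, I4, I6 (k = 5).
Σσ²ᵢ = 1.35 + 1.39 + 2.79 + 1.37 + 1.42 = 8.32
σ²_total = 8.32 + 2 × 1.52 = 11.36
α (item deleted) = (5/4)·(1 − 8.32/11.36) = 0.335

α = 0.335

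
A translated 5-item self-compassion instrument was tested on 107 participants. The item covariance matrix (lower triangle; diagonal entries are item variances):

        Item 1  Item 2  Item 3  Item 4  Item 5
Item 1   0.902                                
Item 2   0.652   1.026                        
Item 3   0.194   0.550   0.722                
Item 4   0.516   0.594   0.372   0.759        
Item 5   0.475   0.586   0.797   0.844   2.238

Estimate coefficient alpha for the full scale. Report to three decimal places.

Σσᵢ² = 0.902 + 1.026 + 0.722 + 0.759 + 2.238 = 5.647
Sum of the distinct covariances = 5.580
σ²_T = 5.647 + 2 × 5.580 = 16.807
α = (k/(k−1))·(1 − Σσᵢ²/σ²_T) = (5/4)·(1 − 5.647/16.807) = 0.830

coefficient alpha = 0.830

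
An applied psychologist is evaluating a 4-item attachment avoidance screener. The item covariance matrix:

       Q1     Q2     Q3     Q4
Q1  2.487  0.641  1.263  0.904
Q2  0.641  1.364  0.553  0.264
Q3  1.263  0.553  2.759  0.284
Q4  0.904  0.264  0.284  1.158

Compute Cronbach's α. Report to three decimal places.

α = 0.669

sum of item variances = 2.487 + 1.364 + 2.759 + 1.158 = 7.768
Sum of off-diagonal covariances = 3.909
Var(T) = 7.768 + 2 × 3.909 = 15.586
α = (k/(k−1))·(1 − sum of item variances/Var(T)) = (4/3)·(1 − 7.768/15.586) = 0.669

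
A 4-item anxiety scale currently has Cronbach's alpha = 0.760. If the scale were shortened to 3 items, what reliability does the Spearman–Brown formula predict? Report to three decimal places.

Length factor m = 3/4 = 0.7500
α' = m·α / (1 − (1−m)·α)
   = 3/4 × 0.760 / (1 − (1 − 3/4) × 0.760)
   = 0.5700 / 0.8100 = 0.704

predicted reliability = 0.704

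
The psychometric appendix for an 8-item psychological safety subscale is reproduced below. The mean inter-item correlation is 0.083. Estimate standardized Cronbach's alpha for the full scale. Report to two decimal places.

standardized Cronbach's alpha = 0.42

Standardized α = k·r̄ / (1 + (k−1)·r̄) = 8 × 0.083 / (1 + 7 × 0.083)
  = 0.6640 / 1.5810 = 0.42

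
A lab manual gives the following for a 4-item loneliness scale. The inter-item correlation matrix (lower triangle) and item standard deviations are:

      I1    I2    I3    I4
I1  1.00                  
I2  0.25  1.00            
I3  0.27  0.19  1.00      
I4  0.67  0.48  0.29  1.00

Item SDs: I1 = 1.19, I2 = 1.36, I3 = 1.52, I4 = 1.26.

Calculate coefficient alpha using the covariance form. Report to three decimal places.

Σσ²ᵢ = 1.19² + 1.36² + 1.52² + 1.26² = 7.1637
Covariances σ_ij = r_ij · s_i · s_j:
  σ(I1,I2) = 0.25 × 1.19 × 1.36 = 0.4046
  σ(I1,I3) = 0.27 × 1.19 × 1.52 = 0.4884
  σ(I1,I4) = 0.67 × 1.19 × 1.26 = 1.0046
  σ(I2,I3) = 0.19 × 1.36 × 1.52 = 0.3928
  σ(I2,I4) = 0.48 × 1.36 × 1.26 = 0.8225
  σ(I3,I4) = 0.29 × 1.52 × 1.26 = 0.5554
σ²_T = Σσ²ᵢ + 2·Σσ_ij = 7.1637 + 2 × 3.6683 = 14.5003
α = (4/3)·(1 − 7.1637/14.5003) = 0.675

coefficient alpha = 0.675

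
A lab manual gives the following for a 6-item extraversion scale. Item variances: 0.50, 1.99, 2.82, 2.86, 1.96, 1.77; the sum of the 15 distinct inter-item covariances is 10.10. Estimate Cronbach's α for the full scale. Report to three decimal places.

ΣVar(i) = 0.50 + 1.99 + 2.82 + 2.86 + 1.96 + 1.77 = 11.90
Sum of distinct covariances = 10.10
total variance = ΣVar(i) + 2·Σcov = 11.90 + 2 × 10.10 = 32.10
α = (6/5)·(1 − 11.90/32.10) = 0.755

α = 0.755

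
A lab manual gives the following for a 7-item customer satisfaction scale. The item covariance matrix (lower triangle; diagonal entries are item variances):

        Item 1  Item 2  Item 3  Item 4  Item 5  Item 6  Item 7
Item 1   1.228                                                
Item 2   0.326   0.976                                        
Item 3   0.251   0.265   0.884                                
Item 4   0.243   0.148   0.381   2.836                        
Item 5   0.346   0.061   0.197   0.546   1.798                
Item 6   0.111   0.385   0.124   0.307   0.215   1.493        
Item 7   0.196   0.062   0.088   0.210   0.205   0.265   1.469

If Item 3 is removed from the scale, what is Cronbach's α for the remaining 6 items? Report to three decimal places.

Cronbach's α = 0.510

Remaining items: Item 1, Item 2, Item 4, Item 5, Item 6, Item 7 (k = 6).
sum of item variances = 1.228 + 0.976 + 2.836 + 1.798 + 1.493 + 1.469 = 9.800
σ²_total = 9.800 + 2 × 3.626 = 17.052
α (item deleted) = (6/5)·(1 − 9.800/17.052) = 0.510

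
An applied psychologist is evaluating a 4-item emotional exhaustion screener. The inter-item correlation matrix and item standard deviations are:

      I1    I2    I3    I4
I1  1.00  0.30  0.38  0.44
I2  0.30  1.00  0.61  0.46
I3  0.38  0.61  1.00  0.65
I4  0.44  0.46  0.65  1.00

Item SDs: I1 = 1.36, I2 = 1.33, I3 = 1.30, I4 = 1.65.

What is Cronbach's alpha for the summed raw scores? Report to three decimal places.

Σσ²ᵢ = 1.36² + 1.33² + 1.30² + 1.65² = 8.0310
Covariances σ_ij = r_ij · s_i · s_j:
  σ(I1,I2) = 0.30 × 1.36 × 1.33 = 0.5426
  σ(I1,I3) = 0.38 × 1.36 × 1.30 = 0.6718
  σ(I1,I4) = 0.44 × 1.36 × 1.65 = 0.9874
  σ(I2,I3) = 0.61 × 1.33 × 1.30 = 1.0547
  σ(I2,I4) = 0.46 × 1.33 × 1.65 = 1.0095
  σ(I3,I4) = 0.65 × 1.30 × 1.65 = 1.3942
σ²_T = Σσ²ᵢ + 2·Σσ_ij = 8.0310 + 2 × 5.6602 = 19.3514
α = (4/3)·(1 − 8.0310/19.3514) = 0.780

α = 0.780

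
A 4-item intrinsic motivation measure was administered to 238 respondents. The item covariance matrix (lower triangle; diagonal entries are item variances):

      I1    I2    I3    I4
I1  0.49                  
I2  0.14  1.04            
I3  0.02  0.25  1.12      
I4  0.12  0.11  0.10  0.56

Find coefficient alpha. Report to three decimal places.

ΣVar(i) = 0.49 + 1.04 + 1.12 + 0.56 = 3.21
Σ_{i<j} σ_ij = 0.74
σ²_T = 3.21 + 2 × 0.74 = 4.69
α = (k/(k−1))·(1 − ΣVar(i)/σ²_T) = (4/3)·(1 − 3.21/4.69) = 0.421

α = 0.421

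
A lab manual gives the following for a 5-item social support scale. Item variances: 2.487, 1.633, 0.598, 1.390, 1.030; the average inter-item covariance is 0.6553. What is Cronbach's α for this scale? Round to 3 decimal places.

sum of item variances = 2.487 + 1.633 + 0.598 + 1.390 + 1.030 = 7.138
Sum of the 10 distinct covariances = 10 × 0.6553 = 6.5530
Var(T) = sum of item variances + 2·Σcov = 7.138 + 2 × 6.5530 = 20.2440
α = (5/4)·(1 − 7.138/20.2440) = 0.809

Cronbach's α = 0.809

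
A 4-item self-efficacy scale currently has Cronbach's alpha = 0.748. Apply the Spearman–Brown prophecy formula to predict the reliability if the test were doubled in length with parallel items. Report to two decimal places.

Length factor m = 2
α' = m·α / (1 + (m−1)·α)
   = 2 × 0.748 / (1 + (2 − 1) × 0.748)
   = 1.4960 / 1.7480 = 0.86

predicted reliability = 0.86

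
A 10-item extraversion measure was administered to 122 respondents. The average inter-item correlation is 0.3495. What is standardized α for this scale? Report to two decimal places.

Standardized α = k·r̄ / (1 + (k−1)·r̄) = 10 × 0.3495 / (1 + 9 × 0.3495)
  = 3.4950 / 4.1455 = 0.84

α = 0.84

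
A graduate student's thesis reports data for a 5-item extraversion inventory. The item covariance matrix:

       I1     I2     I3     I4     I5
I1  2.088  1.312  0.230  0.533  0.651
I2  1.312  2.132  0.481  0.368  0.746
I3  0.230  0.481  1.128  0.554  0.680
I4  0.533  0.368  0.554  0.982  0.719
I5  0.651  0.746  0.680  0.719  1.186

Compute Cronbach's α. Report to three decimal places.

Cronbach's α = 0.782

Σσᵢ² = 2.088 + 2.132 + 1.128 + 0.982 + 1.186 = 7.516
Σ_{i<j} σ_ij = 6.274
Var(T) = 7.516 + 2 × 6.274 = 20.064
α = (k/(k−1))·(1 − Σσᵢ²/Var(T)) = (5/4)·(1 − 7.516/20.064) = 0.782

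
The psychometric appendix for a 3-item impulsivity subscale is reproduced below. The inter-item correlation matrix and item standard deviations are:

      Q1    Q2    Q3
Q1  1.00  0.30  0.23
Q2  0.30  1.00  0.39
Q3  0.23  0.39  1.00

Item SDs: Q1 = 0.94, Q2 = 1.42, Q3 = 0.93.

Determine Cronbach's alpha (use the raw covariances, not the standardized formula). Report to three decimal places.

α = 0.558

Σσ²ᵢ = 0.94² + 1.42² + 0.93² = 3.7649
Covariances σ_ij = r_ij · s_i · s_j:
  σ(Q1,Q2) = 0.30 × 0.94 × 1.42 = 0.4004
  σ(Q1,Q3) = 0.23 × 0.94 × 0.93 = 0.2011
  σ(Q2,Q3) = 0.39 × 1.42 × 0.93 = 0.5150
σ²_T = Σσ²ᵢ + 2·Σσ_ij = 3.7649 + 2 × 1.1165 = 5.9979
α = (3/2)·(1 − 3.7649/5.9979) = 0.558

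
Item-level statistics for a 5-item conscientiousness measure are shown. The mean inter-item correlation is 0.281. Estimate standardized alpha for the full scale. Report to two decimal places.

α = 0.66

Standardized α = k·r̄ / (1 + (k−1)·r̄) = 5 × 0.281 / (1 + 4 × 0.281)
  = 1.4050 / 2.1240 = 0.66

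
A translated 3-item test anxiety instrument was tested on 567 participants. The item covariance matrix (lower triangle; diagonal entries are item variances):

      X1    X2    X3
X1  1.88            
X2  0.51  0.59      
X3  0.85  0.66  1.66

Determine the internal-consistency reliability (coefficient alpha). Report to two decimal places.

Σσᵢ² = 1.88 + 0.59 + 1.66 = 4.13
Sum of off-diagonal covariances = 2.02
σ²_T = 4.13 + 2 × 2.02 = 8.17
α = (k/(k−1))·(1 − Σσᵢ²/σ²_T) = (3/2)·(1 − 4.13/8.17) = 0.74

coefficient alpha = 0.74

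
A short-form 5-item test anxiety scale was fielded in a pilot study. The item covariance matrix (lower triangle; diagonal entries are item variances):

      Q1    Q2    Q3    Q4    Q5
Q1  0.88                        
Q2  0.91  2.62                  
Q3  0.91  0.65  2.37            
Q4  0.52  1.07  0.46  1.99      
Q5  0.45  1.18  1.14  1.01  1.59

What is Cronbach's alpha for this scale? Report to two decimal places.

Cronbach's alpha = 0.80

Σσᵢ² = 0.88 + 2.62 + 2.37 + 1.99 + 1.59 = 9.45
Sum of off-diagonal covariances = 8.30
Var(T) = 9.45 + 2 × 8.30 = 26.05
α = (k/(k−1))·(1 − Σσᵢ²/Var(T)) = (5/4)·(1 − 9.45/26.05) = 0.80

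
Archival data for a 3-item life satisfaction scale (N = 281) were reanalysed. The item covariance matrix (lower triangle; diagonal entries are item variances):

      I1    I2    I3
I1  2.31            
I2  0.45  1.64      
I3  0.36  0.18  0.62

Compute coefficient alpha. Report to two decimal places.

Σσ²ᵢ = 2.31 + 1.64 + 0.62 = 4.57
Sum of the distinct covariances = 0.99
total variance = 4.57 + 2 × 0.99 = 6.55
α = (k/(k−1))·(1 − Σσ²ᵢ/total variance) = (3/2)·(1 − 4.57/6.55) = 0.45

α = 0.45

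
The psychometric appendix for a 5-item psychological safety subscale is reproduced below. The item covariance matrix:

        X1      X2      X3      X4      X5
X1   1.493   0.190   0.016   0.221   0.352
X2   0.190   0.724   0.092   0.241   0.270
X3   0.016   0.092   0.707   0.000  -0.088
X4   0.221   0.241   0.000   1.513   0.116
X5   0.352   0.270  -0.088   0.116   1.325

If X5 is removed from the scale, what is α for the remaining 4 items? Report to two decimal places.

α = 0.34

Remaining items: X1, X2, X3, X4 (k = 4).
Σσᵢ² = 1.493 + 0.724 + 0.707 + 1.513 = 4.437
total variance = 4.437 + 2 × 0.760 = 5.957
α (item deleted) = (4/3)·(1 − 4.437/5.957) = 0.34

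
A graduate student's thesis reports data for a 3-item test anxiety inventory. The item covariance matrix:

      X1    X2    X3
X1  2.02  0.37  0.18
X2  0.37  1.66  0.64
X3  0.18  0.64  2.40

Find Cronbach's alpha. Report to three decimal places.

Cronbach's alpha = 0.422

Σσᵢ² = 2.02 + 1.66 + 2.40 = 6.08
Σ_{i<j} σ_ij = 1.19
Var(T) = 6.08 + 2 × 1.19 = 8.46
α = (k/(k−1))·(1 − Σσᵢ²/Var(T)) = (3/2)·(1 − 6.08/8.46) = 0.422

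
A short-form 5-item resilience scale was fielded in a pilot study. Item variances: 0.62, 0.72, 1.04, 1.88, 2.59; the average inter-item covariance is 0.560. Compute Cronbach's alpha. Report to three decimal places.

Cronbach's alpha = 0.776

ΣVar(i) = 0.62 + 0.72 + 1.04 + 1.88 + 2.59 = 6.85
Sum of the 10 distinct covariances = 10 × 0.560 = 5.600
σ²_total = ΣVar(i) + 2·Σcov = 6.85 + 2 × 5.600 = 18.050
α = (5/4)·(1 − 6.85/18.050) = 0.776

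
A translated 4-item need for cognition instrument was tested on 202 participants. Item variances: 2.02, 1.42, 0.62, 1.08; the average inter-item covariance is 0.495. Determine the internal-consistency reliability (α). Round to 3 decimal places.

α = 0.715

Σσᵢ² = 2.02 + 1.42 + 0.62 + 1.08 = 5.14
Sum of the 6 distinct covariances = 6 × 0.495 = 2.970
Var(T) = Σσᵢ² + 2·Σcov = 5.14 + 2 × 2.970 = 11.080
α = (4/3)·(1 − 5.14/11.080) = 0.715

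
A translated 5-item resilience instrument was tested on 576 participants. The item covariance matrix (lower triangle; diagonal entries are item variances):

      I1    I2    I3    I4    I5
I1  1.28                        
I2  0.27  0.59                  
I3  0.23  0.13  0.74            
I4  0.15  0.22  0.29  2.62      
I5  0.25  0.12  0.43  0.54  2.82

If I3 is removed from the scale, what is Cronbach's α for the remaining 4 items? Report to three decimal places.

α = 0.397

Remaining items: I1, I2, I4, I5 (k = 4).
Σσᵢ² = 1.28 + 0.59 + 2.62 + 2.82 = 7.31
σ²_total = 7.31 + 2 × 1.55 = 10.41
α (item deleted) = (4/3)·(1 − 7.31/10.41) = 0.397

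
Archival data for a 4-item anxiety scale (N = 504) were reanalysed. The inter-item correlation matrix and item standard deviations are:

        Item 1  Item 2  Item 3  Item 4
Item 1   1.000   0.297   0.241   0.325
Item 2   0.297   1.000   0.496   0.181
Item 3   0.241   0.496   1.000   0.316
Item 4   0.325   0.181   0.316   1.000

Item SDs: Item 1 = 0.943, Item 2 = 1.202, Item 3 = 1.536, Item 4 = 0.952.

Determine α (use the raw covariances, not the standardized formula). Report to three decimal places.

α = 0.637

Σσ²ᵢ = 0.943² + 1.202² + 1.536² + 0.952² = 5.5997
Covariances σ_ij = r_ij · s_i · s_j:
  σ(Item 1,Item 2) = 0.297 × 0.943 × 1.202 = 0.3366
  σ(Item 1,Item 3) = 0.241 × 0.943 × 1.536 = 0.3491
  σ(Item 1,Item 4) = 0.325 × 0.943 × 0.952 = 0.2918
  σ(Item 2,Item 3) = 0.496 × 1.202 × 1.536 = 0.9158
  σ(Item 2,Item 4) = 0.181 × 1.202 × 0.952 = 0.2071
  σ(Item 3,Item 4) = 0.316 × 1.536 × 0.952 = 0.4621
σ²_T = Σσ²ᵢ + 2·Σσ_ij = 5.5997 + 2 × 2.5625 = 10.7247
α = (4/3)·(1 − 5.5997/10.7247) = 0.637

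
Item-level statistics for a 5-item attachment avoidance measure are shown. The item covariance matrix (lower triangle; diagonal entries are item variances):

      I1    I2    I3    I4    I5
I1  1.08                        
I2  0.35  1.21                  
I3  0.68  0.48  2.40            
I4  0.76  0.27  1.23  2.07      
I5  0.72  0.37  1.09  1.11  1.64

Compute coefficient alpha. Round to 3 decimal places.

ΣVar(i) = 1.08 + 1.21 + 2.40 + 2.07 + 1.64 = 8.40
Σ_{i<j} σ_ij = 7.06
Var(T) = 8.40 + 2 × 7.06 = 22.52
α = (k/(k−1))·(1 − ΣVar(i)/Var(T)) = (5/4)·(1 − 8.40/22.52) = 0.784

α = 0.784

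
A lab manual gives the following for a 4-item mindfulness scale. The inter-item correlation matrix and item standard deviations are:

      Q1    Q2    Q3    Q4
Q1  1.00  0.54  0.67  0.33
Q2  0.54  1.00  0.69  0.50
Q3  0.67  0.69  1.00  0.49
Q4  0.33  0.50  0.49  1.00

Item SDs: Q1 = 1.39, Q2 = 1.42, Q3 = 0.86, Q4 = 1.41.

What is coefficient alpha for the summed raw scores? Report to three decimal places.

coefficient alpha = 0.796

Σσ²ᵢ = 1.39² + 1.42² + 0.86² + 1.41² = 6.6762
Covariances σ_ij = r_ij · s_i · s_j:
  σ(Q1,Q2) = 0.54 × 1.39 × 1.42 = 1.0659
  σ(Q1,Q3) = 0.67 × 1.39 × 0.86 = 0.8009
  σ(Q1,Q4) = 0.33 × 1.39 × 1.41 = 0.6468
  σ(Q2,Q3) = 0.69 × 1.42 × 0.86 = 0.8426
  σ(Q2,Q4) = 0.50 × 1.42 × 1.41 = 1.0011
  σ(Q3,Q4) = 0.49 × 0.86 × 1.41 = 0.5942
σ²_T = Σσ²ᵢ + 2·Σσ_ij = 6.6762 + 2 × 4.9515 = 16.5792
α = (4/3)·(1 − 6.6762/16.5792) = 0.796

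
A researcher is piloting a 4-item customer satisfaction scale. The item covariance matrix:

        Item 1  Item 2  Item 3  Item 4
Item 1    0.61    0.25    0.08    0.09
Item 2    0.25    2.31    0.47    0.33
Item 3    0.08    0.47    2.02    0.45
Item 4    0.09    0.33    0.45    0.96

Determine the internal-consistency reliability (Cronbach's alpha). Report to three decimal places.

α = 0.482

Σσᵢ² = 0.61 + 2.31 + 2.02 + 0.96 = 5.90
Sum of off-diagonal covariances = 1.67
σ²_total = 5.90 + 2 × 1.67 = 9.24
α = (k/(k−1))·(1 − Σσᵢ²/σ²_total) = (4/3)·(1 − 5.90/9.24) = 0.482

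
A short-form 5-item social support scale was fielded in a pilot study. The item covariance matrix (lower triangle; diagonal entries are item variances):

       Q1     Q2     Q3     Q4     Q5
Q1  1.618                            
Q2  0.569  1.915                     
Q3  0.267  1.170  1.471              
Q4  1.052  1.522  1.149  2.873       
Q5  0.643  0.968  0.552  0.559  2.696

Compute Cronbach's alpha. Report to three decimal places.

ΣVar(i) = 1.618 + 1.915 + 1.471 + 2.873 + 2.696 = 10.573
Sum of off-diagonal covariances = 8.451
σ²_total = 10.573 + 2 × 8.451 = 27.475
α = (k/(k−1))·(1 − ΣVar(i)/σ²_total) = (5/4)·(1 − 10.573/27.475) = 0.769

α = 0.769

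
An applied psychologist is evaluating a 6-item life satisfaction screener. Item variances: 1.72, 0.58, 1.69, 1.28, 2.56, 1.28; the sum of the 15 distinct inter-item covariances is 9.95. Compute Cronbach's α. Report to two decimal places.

Σσᵢ² = 1.72 + 0.58 + 1.69 + 1.28 + 2.56 + 1.28 = 9.11
Sum of distinct covariances = 9.95
Var(T) = Σσᵢ² + 2·Σcov = 9.11 + 2 × 9.95 = 29.01
α = (6/5)·(1 − 9.11/29.01) = 0.82

Cronbach's α = 0.82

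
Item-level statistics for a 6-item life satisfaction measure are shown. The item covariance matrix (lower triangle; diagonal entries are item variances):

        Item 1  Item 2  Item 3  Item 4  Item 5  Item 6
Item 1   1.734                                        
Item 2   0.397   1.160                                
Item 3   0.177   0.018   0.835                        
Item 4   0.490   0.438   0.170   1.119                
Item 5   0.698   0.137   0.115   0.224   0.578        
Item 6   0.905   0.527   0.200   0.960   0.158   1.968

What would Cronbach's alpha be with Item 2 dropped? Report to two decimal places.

Remaining items: Item 1, Item 3, Item 4, Item 5, Item 6 (k = 5).
Σσᵢ² = 1.734 + 0.835 + 1.119 + 0.578 + 1.968 = 6.234
Var(T) = 6.234 + 2 × 4.097 = 14.428
α (item deleted) = (5/4)·(1 − 6.234/14.428) = 0.71

Cronbach's alpha = 0.71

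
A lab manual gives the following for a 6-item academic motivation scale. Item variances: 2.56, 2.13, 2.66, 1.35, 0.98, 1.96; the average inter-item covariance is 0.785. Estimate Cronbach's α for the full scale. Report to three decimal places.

Σσᵢ² = 2.56 + 2.13 + 2.66 + 1.35 + 0.98 + 1.96 = 11.64
Sum of the 15 distinct covariances = 15 × 0.785 = 11.775
total variance = Σσᵢ² + 2·Σcov = 11.64 + 2 × 11.775 = 35.190
α = (6/5)·(1 − 11.64/35.190) = 0.803

Cronbach's α = 0.803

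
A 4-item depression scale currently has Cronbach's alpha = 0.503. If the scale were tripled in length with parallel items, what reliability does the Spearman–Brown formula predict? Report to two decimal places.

predicted reliability = 0.75

Length factor m = 3
α' = m·α / (1 + (m−1)·α)
   = 3 × 0.503 / (1 + (3 − 1) × 0.503)
   = 1.5090 / 2.0060 = 0.75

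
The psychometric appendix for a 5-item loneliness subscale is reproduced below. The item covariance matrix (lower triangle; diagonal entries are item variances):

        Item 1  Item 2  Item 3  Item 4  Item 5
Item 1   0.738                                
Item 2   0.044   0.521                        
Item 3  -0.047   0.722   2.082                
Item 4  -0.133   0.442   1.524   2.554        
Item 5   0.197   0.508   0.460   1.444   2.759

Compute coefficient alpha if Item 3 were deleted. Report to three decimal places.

Remaining items: Item 1, Item 2, Item 4, Item 5 (k = 4).
Σσ²ᵢ = 0.738 + 0.521 + 2.554 + 2.759 = 6.572
σ²_T = 6.572 + 2 × 2.502 = 11.576
α (item deleted) = (4/3)·(1 − 6.572/11.576) = 0.576

α = 0.576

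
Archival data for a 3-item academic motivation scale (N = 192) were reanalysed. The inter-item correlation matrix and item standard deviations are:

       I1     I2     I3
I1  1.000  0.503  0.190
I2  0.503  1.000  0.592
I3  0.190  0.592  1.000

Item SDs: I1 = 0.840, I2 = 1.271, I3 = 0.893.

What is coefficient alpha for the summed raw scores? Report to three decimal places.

Σσ²ᵢ = 0.840² + 1.271² + 0.893² = 3.1185
Covariances σ_ij = r_ij · s_i · s_j:
  σ(I1,I2) = 0.503 × 0.840 × 1.271 = 0.5370
  σ(I1,I3) = 0.190 × 0.840 × 0.893 = 0.1425
  σ(I2,I3) = 0.592 × 1.271 × 0.893 = 0.6719
σ²_T = Σσ²ᵢ + 2·Σσ_ij = 3.1185 + 2 × 1.3514 = 5.8213
α = (3/2)·(1 − 3.1185/5.8213) = 0.696

coefficient alpha = 0.696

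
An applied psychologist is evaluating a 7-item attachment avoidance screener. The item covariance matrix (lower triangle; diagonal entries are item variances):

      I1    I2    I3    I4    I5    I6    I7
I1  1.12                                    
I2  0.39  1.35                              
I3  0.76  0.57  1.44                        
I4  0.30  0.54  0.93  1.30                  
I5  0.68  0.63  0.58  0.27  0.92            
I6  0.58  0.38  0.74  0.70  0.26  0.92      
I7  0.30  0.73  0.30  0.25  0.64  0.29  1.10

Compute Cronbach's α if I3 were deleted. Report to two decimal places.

α = 0.81

Remaining items: I1, I2, I4, I5, I6, I7 (k = 6).
Σσ²ᵢ = 1.12 + 1.35 + 1.30 + 0.92 + 0.92 + 1.10 = 6.71
σ²_total = 6.71 + 2 × 6.94 = 20.59
α (item deleted) = (6/5)·(1 − 6.71/20.59) = 0.81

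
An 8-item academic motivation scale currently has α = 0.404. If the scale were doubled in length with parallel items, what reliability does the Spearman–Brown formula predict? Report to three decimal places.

predicted reliability = 0.575

Length factor m = 2
α' = m·α / (1 + (m−1)·α)
   = 2 × 0.404 / (1 + (2 − 1) × 0.404)
   = 0.8080 / 1.4040 = 0.575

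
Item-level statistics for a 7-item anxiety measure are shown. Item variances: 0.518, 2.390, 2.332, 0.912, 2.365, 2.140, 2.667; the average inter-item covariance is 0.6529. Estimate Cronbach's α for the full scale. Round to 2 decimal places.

ΣVar(i) = 0.518 + 2.390 + 2.332 + 0.912 + 2.365 + 2.140 + 2.667 = 13.324
Sum of the 21 distinct covariances = 21 × 0.6529 = 13.7109
Var(T) = ΣVar(i) + 2·Σcov = 13.324 + 2 × 13.7109 = 40.7458
α = (7/6)·(1 − 13.324/40.7458) = 0.79

α = 0.79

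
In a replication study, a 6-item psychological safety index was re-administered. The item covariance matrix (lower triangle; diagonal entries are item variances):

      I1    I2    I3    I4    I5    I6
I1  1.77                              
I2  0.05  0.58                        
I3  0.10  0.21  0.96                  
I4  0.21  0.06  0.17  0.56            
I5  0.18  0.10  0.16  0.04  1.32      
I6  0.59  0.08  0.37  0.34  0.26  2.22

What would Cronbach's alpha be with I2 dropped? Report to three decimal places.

Cronbach's alpha = 0.518

Remaining items: I1, I3, I4, I5, I6 (k = 5).
ΣVar(i) = 1.77 + 0.96 + 0.56 + 1.32 + 2.22 = 6.83
σ²_total = 6.83 + 2 × 2.42 = 11.67
α (item deleted) = (5/4)·(1 − 6.83/11.67) = 0.518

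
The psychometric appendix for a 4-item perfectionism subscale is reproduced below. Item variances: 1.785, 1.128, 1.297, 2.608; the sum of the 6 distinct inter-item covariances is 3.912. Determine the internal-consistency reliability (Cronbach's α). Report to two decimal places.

sum of item variances = 1.785 + 1.128 + 1.297 + 2.608 = 6.818
Sum of distinct covariances = 3.912
total variance = sum of item variances + 2·Σcov = 6.818 + 2 × 3.912 = 14.642
α = (4/3)·(1 − 6.818/14.642) = 0.71

α = 0.71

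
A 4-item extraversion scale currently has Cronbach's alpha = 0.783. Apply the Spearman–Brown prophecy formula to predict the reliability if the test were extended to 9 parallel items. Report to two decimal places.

Length factor m = 9/4 = 2.2500
α' = m·α / (1 + (m−1)·α)
   = 9/4 × 0.783 / (1 + (9/4 − 1) × 0.783)
   = 1.7618 / 1.9788 = 0.89

predicted reliability = 0.89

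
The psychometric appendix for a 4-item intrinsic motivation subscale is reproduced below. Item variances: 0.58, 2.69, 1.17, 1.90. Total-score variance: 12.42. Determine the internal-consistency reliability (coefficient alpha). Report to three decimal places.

ΣVar(i) = 0.58 + 2.69 + 1.17 + 1.90 = 6.34
α = (k/(k−1))·(1 − ΣVar(i)/Var(T)) = (4/3)·(1 − 6.34/12.42) = 0.653

α = 0.653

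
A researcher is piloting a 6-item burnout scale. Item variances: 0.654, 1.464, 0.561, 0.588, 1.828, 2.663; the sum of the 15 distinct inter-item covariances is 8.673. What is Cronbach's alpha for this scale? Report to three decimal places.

Cronbach's alpha = 0.829

Σσᵢ² = 0.654 + 1.464 + 0.561 + 0.588 + 1.828 + 2.663 = 7.758
Sum of distinct covariances = 8.673
total variance = Σσᵢ² + 2·Σcov = 7.758 + 2 × 8.673 = 25.104
α = (6/5)·(1 − 7.758/25.104) = 0.829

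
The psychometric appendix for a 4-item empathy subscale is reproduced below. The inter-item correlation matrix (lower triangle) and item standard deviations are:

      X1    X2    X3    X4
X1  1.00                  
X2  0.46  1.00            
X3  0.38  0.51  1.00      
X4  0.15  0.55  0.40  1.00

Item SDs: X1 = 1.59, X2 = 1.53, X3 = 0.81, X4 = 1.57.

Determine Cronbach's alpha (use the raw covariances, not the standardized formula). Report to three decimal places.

Σσ²ᵢ = 1.59² + 1.53² + 0.81² + 1.57² = 7.9900
Covariances σ_ij = r_ij · s_i · s_j:
  σ(X1,X2) = 0.46 × 1.59 × 1.53 = 1.1190
  σ(X1,X3) = 0.38 × 1.59 × 0.81 = 0.4894
  σ(X1,X4) = 0.15 × 1.59 × 1.57 = 0.3744
  σ(X2,X3) = 0.51 × 1.53 × 0.81 = 0.6320
  σ(X2,X4) = 0.55 × 1.53 × 1.57 = 1.3212
  σ(X3,X4) = 0.40 × 0.81 × 1.57 = 0.5087
σ²_T = Σσ²ᵢ + 2·Σσ_ij = 7.9900 + 2 × 4.4447 = 16.8794
α = (4/3)·(1 − 7.9900/16.8794) = 0.702

α = 0.702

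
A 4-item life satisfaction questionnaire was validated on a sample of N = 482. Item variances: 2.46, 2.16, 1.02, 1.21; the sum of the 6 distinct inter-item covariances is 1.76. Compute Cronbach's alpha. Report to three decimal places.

Σσ²ᵢ = 2.46 + 2.16 + 1.02 + 1.21 = 6.85
Sum of distinct covariances = 1.76
σ²_T = Σσ²ᵢ + 2·Σcov = 6.85 + 2 × 1.76 = 10.37
α = (4/3)·(1 − 6.85/10.37) = 0.453

α = 0.453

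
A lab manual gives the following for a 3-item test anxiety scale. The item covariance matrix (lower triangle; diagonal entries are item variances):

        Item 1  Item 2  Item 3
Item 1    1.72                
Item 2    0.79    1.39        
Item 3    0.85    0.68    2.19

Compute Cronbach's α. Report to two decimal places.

Cronbach's α = 0.70

Σσ²ᵢ = 1.72 + 1.39 + 2.19 = 5.30
Sum of the distinct covariances = 2.32
σ²_T = 5.30 + 2 × 2.32 = 9.94
α = (k/(k−1))·(1 − Σσ²ᵢ/σ²_T) = (3/2)·(1 − 5.30/9.94) = 0.70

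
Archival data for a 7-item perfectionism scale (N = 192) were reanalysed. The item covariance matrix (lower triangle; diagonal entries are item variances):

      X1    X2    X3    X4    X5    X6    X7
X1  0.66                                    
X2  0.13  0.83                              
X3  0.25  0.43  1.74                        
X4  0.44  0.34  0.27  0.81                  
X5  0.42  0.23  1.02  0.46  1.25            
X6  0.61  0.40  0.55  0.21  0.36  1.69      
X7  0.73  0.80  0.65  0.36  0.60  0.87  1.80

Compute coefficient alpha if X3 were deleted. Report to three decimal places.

coefficient alpha = 0.797

Remaining items: X1, X2, X4, X5, X6, X7 (k = 6).
sum of item variances = 0.66 + 0.83 + 0.81 + 1.25 + 1.69 + 1.80 = 7.04
σ²_T = 7.04 + 2 × 6.96 = 20.96
α (item deleted) = (6/5)·(1 − 7.04/20.96) = 0.797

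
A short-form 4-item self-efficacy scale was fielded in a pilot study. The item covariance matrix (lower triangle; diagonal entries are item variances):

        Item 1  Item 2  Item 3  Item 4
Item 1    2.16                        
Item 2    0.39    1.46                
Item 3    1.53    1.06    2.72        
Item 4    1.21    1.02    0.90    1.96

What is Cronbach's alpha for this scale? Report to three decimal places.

sum of item variances = 2.16 + 1.46 + 2.72 + 1.96 = 8.30
Σ_{i<j} σ_ij = 6.11
σ²_total = 8.30 + 2 × 6.11 = 20.52
α = (k/(k−1))·(1 − sum of item variances/σ²_total) = (4/3)·(1 − 8.30/20.52) = 0.794

α = 0.794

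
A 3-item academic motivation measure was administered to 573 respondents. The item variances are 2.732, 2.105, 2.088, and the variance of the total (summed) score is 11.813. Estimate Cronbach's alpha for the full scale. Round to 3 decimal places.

Cronbach's alpha = 0.621

sum of item variances = 2.732 + 2.105 + 2.088 = 6.925
α = (k/(k−1))·(1 − sum of item variances/σ²_total) = (3/2)·(1 − 6.925/11.813) = 0.621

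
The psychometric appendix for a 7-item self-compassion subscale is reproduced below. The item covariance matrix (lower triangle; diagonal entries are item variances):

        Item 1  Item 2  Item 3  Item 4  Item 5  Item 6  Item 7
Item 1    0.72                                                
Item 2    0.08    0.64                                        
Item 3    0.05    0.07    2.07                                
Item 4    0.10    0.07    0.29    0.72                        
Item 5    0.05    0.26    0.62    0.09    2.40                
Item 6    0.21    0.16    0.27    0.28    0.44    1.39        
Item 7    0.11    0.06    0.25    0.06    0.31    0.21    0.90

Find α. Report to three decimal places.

α = 0.557

ΣVar(i) = 0.72 + 0.64 + 2.07 + 0.72 + 2.40 + 1.39 + 0.90 = 8.84
Sum of the distinct covariances = 4.04
σ²_T = 8.84 + 2 × 4.04 = 16.92
α = (k/(k−1))·(1 − ΣVar(i)/σ²_T) = (7/6)·(1 − 8.84/16.92) = 0.557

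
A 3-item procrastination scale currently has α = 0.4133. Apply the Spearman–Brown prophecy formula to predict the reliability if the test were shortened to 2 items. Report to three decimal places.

Length factor m = 2/3 = 0.6667
α' = m·α / (1 − (1−m)·α)
   = 2/3 × 0.4133 / (1 − (1 − 2/3) × 0.4133)
   = 0.2755 / 0.8622 = 0.320

predicted reliability = 0.320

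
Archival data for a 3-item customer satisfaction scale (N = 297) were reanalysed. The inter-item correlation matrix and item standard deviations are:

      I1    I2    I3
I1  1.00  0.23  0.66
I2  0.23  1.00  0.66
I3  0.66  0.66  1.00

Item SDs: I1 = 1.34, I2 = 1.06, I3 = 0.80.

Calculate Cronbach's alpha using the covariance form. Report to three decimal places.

Σσ²ᵢ = 1.34² + 1.06² + 0.80² = 3.5592
Covariances σ_ij = r_ij · s_i · s_j:
  σ(I1,I2) = 0.23 × 1.34 × 1.06 = 0.3267
  σ(I1,I3) = 0.66 × 1.34 × 0.80 = 0.7075
  σ(I2,I3) = 0.66 × 1.06 × 0.80 = 0.5597
σ²_T = Σσ²ᵢ + 2·Σσ_ij = 3.5592 + 2 × 1.5939 = 6.7470
α = (3/2)·(1 − 3.5592/6.7470) = 0.709

Cronbach's alpha = 0.709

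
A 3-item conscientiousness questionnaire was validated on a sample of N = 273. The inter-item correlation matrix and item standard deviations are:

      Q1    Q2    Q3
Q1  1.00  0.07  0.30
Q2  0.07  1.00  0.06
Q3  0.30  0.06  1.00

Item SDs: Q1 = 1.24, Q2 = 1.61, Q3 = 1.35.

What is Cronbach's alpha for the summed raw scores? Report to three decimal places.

α = 0.309

Σσ²ᵢ = 1.24² + 1.61² + 1.35² = 5.9522
Covariances σ_ij = r_ij · s_i · s_j:
  σ(Q1,Q2) = 0.07 × 1.24 × 1.61 = 0.1397
  σ(Q1,Q3) = 0.30 × 1.24 × 1.35 = 0.5022
  σ(Q2,Q3) = 0.06 × 1.61 × 1.35 = 0.1304
σ²_T = Σσ²ᵢ + 2·Σσ_ij = 5.9522 + 2 × 0.7723 = 7.4968
α = (3/2)·(1 − 5.9522/7.4968) = 0.309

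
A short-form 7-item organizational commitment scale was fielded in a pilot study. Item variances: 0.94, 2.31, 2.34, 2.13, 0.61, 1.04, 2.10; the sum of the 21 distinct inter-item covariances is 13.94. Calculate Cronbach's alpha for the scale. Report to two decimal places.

α = 0.83

Σσᵢ² = 0.94 + 2.31 + 2.34 + 2.13 + 0.61 + 1.04 + 2.10 = 11.47
Sum of distinct covariances = 13.94
Var(T) = Σσᵢ² + 2·Σcov = 11.47 + 2 × 13.94 = 39.35
α = (7/6)·(1 − 11.47/39.35) = 0.83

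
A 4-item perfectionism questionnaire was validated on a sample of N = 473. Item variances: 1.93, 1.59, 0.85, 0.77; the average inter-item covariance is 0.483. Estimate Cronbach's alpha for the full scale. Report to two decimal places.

Cronbach's alpha = 0.71

ΣVar(i) = 1.93 + 1.59 + 0.85 + 0.77 = 5.14
Sum of the 6 distinct covariances = 6 × 0.483 = 2.898
Var(T) = ΣVar(i) + 2·Σcov = 5.14 + 2 × 2.898 = 10.936
α = (4/3)·(1 − 5.14/10.936) = 0.71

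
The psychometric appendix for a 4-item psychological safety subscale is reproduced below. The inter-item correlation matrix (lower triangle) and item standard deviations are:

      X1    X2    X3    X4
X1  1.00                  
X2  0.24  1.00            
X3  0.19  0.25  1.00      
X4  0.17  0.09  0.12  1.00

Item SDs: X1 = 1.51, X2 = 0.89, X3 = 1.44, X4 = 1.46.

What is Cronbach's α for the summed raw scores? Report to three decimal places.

Cronbach's α = 0.441

Σσ²ᵢ = 1.51² + 0.89² + 1.44² + 1.46² = 7.2774
Covariances σ_ij = r_ij · s_i · s_j:
  σ(X1,X2) = 0.24 × 1.51 × 0.89 = 0.3225
  σ(X1,X3) = 0.19 × 1.51 × 1.44 = 0.4131
  σ(X1,X4) = 0.17 × 1.51 × 1.46 = 0.3748
  σ(X2,X3) = 0.25 × 0.89 × 1.44 = 0.3204
  σ(X2,X4) = 0.09 × 0.89 × 1.46 = 0.1169
  σ(X3,X4) = 0.12 × 1.44 × 1.46 = 0.2523
σ²_T = Σσ²ᵢ + 2·Σσ_ij = 7.2774 + 2 × 1.8000 = 10.8774
α = (4/3)·(1 − 7.2774/10.8774) = 0.441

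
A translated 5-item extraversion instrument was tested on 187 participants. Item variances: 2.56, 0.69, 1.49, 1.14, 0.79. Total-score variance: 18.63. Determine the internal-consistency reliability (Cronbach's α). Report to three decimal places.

Cronbach's α = 0.802

Σσ²ᵢ = 2.56 + 0.69 + 1.49 + 1.14 + 0.79 = 6.67
α = (k/(k−1))·(1 − Σσ²ᵢ/Var(T)) = (5/4)·(1 − 6.67/18.63) = 0.802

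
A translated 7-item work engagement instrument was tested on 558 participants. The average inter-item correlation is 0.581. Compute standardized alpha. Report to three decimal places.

standardized alpha = 0.907

Standardized α = k·r̄ / (1 + (k−1)·r̄) = 7 × 0.581 / (1 + 6 × 0.581)
  = 4.0670 / 4.4860 = 0.907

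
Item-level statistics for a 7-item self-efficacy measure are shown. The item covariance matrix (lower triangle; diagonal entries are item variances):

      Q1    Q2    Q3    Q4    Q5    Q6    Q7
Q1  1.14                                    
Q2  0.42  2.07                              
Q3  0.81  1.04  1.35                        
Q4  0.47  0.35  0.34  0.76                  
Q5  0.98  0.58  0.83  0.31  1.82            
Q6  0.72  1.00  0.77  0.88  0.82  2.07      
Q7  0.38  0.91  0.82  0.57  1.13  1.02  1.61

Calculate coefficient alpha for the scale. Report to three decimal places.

Σσ²ᵢ = 1.14 + 2.07 + 1.35 + 0.76 + 1.82 + 2.07 + 1.61 = 10.82
Sum of the distinct covariances = 15.15
Var(T) = 10.82 + 2 × 15.15 = 41.12
α = (k/(k−1))·(1 − Σσ²ᵢ/Var(T)) = (7/6)·(1 − 10.82/41.12) = 0.860

α = 0.860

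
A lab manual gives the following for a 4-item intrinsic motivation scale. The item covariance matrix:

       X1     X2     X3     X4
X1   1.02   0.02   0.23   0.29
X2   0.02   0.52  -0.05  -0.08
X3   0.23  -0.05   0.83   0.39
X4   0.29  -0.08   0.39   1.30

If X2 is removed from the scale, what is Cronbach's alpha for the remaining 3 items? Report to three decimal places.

Remaining items: X1, X3, X4 (k = 3).
Σσ²ᵢ = 1.02 + 0.83 + 1.30 = 3.15
total variance = 3.15 + 2 × 0.91 = 4.97
α (item deleted) = (3/2)·(1 − 3.15/4.97) = 0.549

Cronbach's alpha = 0.549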